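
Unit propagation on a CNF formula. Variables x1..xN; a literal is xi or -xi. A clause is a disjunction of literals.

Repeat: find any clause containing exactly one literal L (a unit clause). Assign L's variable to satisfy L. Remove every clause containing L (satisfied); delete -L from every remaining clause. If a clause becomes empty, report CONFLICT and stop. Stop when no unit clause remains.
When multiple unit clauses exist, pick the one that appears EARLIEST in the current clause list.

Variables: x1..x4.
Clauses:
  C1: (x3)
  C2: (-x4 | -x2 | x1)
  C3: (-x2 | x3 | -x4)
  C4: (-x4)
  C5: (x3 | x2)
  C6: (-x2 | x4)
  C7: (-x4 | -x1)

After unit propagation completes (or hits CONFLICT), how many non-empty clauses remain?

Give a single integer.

unit clause [3] forces x3=T; simplify:
  satisfied 3 clause(s); 4 remain; assigned so far: [3]
unit clause [-4] forces x4=F; simplify:
  drop 4 from [-2, 4] -> [-2]
  satisfied 3 clause(s); 1 remain; assigned so far: [3, 4]
unit clause [-2] forces x2=F; simplify:
  satisfied 1 clause(s); 0 remain; assigned so far: [2, 3, 4]

Answer: 0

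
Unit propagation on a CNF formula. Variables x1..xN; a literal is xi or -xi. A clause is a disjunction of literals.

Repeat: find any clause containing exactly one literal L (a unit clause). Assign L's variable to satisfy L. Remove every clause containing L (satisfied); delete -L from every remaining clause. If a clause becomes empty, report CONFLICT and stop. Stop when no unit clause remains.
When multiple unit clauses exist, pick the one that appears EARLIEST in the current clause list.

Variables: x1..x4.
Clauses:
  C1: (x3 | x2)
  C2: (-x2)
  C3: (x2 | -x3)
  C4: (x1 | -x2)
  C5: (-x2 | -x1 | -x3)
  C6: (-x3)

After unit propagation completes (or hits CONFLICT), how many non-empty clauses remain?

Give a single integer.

Answer: 0

Derivation:
unit clause [-2] forces x2=F; simplify:
  drop 2 from [3, 2] -> [3]
  drop 2 from [2, -3] -> [-3]
  satisfied 3 clause(s); 3 remain; assigned so far: [2]
unit clause [3] forces x3=T; simplify:
  drop -3 from [-3] -> [] (empty!)
  drop -3 from [-3] -> [] (empty!)
  satisfied 1 clause(s); 2 remain; assigned so far: [2, 3]
CONFLICT (empty clause)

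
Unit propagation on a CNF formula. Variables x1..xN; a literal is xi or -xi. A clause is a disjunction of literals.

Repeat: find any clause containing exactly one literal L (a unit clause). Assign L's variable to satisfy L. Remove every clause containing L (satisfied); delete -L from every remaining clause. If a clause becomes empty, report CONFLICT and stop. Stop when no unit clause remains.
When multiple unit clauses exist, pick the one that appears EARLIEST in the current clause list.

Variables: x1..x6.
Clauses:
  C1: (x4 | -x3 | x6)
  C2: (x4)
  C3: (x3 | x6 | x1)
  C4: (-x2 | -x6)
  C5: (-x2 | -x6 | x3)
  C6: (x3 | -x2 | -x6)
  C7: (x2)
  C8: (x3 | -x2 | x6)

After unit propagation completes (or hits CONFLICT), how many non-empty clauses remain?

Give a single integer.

Answer: 0

Derivation:
unit clause [4] forces x4=T; simplify:
  satisfied 2 clause(s); 6 remain; assigned so far: [4]
unit clause [2] forces x2=T; simplify:
  drop -2 from [-2, -6] -> [-6]
  drop -2 from [-2, -6, 3] -> [-6, 3]
  drop -2 from [3, -2, -6] -> [3, -6]
  drop -2 from [3, -2, 6] -> [3, 6]
  satisfied 1 clause(s); 5 remain; assigned so far: [2, 4]
unit clause [-6] forces x6=F; simplify:
  drop 6 from [3, 6, 1] -> [3, 1]
  drop 6 from [3, 6] -> [3]
  satisfied 3 clause(s); 2 remain; assigned so far: [2, 4, 6]
unit clause [3] forces x3=T; simplify:
  satisfied 2 clause(s); 0 remain; assigned so far: [2, 3, 4, 6]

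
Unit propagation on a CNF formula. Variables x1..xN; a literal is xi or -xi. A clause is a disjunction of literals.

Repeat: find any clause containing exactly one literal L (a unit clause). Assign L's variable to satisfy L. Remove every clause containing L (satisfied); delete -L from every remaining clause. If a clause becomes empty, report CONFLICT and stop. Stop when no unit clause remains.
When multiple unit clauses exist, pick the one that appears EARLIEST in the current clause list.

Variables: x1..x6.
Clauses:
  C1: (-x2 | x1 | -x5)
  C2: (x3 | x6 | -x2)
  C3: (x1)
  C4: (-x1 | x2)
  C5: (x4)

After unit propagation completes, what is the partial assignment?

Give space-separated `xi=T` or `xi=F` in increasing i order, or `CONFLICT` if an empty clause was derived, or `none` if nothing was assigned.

unit clause [1] forces x1=T; simplify:
  drop -1 from [-1, 2] -> [2]
  satisfied 2 clause(s); 3 remain; assigned so far: [1]
unit clause [2] forces x2=T; simplify:
  drop -2 from [3, 6, -2] -> [3, 6]
  satisfied 1 clause(s); 2 remain; assigned so far: [1, 2]
unit clause [4] forces x4=T; simplify:
  satisfied 1 clause(s); 1 remain; assigned so far: [1, 2, 4]

Answer: x1=T x2=T x4=T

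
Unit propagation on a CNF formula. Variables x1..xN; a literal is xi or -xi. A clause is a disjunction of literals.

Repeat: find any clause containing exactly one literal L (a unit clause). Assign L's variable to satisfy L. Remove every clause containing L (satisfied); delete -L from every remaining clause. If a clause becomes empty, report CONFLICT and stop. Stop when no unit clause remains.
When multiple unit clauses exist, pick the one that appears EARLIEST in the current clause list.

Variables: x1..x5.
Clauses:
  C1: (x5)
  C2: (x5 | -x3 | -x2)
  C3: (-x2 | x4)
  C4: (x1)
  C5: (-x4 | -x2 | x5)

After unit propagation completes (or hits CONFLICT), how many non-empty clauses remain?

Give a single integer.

Answer: 1

Derivation:
unit clause [5] forces x5=T; simplify:
  satisfied 3 clause(s); 2 remain; assigned so far: [5]
unit clause [1] forces x1=T; simplify:
  satisfied 1 clause(s); 1 remain; assigned so far: [1, 5]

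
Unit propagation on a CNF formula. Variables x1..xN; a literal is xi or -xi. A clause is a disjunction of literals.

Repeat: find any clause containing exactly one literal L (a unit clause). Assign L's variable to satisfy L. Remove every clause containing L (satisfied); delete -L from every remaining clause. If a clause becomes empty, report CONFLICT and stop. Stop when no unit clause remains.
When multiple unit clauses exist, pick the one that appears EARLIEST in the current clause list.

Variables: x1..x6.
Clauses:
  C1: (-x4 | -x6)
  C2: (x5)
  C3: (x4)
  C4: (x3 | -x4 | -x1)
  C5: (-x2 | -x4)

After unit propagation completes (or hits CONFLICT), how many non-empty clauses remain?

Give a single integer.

unit clause [5] forces x5=T; simplify:
  satisfied 1 clause(s); 4 remain; assigned so far: [5]
unit clause [4] forces x4=T; simplify:
  drop -4 from [-4, -6] -> [-6]
  drop -4 from [3, -4, -1] -> [3, -1]
  drop -4 from [-2, -4] -> [-2]
  satisfied 1 clause(s); 3 remain; assigned so far: [4, 5]
unit clause [-6] forces x6=F; simplify:
  satisfied 1 clause(s); 2 remain; assigned so far: [4, 5, 6]
unit clause [-2] forces x2=F; simplify:
  satisfied 1 clause(s); 1 remain; assigned so far: [2, 4, 5, 6]

Answer: 1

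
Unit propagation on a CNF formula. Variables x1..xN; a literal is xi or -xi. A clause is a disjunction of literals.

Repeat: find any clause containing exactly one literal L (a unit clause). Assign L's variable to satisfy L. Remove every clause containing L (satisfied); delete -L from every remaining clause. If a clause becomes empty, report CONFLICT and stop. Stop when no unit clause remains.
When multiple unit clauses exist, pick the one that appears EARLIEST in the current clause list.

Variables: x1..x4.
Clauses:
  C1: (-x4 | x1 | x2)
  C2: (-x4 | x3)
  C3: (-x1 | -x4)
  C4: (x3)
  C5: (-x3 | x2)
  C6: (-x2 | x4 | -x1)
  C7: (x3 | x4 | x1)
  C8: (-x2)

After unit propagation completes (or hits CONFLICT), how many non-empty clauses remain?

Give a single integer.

Answer: 2

Derivation:
unit clause [3] forces x3=T; simplify:
  drop -3 from [-3, 2] -> [2]
  satisfied 3 clause(s); 5 remain; assigned so far: [3]
unit clause [2] forces x2=T; simplify:
  drop -2 from [-2, 4, -1] -> [4, -1]
  drop -2 from [-2] -> [] (empty!)
  satisfied 2 clause(s); 3 remain; assigned so far: [2, 3]
CONFLICT (empty clause)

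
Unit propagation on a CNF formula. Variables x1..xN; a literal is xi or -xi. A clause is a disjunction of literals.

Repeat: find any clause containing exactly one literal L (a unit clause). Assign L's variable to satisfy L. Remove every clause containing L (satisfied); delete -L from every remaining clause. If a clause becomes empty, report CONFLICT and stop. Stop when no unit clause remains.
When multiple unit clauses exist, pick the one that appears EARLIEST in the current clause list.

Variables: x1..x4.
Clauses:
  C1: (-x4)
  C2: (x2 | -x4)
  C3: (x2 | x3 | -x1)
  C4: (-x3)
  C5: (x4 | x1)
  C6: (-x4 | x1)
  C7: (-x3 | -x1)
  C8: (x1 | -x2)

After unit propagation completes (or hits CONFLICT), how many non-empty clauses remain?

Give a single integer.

unit clause [-4] forces x4=F; simplify:
  drop 4 from [4, 1] -> [1]
  satisfied 3 clause(s); 5 remain; assigned so far: [4]
unit clause [-3] forces x3=F; simplify:
  drop 3 from [2, 3, -1] -> [2, -1]
  satisfied 2 clause(s); 3 remain; assigned so far: [3, 4]
unit clause [1] forces x1=T; simplify:
  drop -1 from [2, -1] -> [2]
  satisfied 2 clause(s); 1 remain; assigned so far: [1, 3, 4]
unit clause [2] forces x2=T; simplify:
  satisfied 1 clause(s); 0 remain; assigned so far: [1, 2, 3, 4]

Answer: 0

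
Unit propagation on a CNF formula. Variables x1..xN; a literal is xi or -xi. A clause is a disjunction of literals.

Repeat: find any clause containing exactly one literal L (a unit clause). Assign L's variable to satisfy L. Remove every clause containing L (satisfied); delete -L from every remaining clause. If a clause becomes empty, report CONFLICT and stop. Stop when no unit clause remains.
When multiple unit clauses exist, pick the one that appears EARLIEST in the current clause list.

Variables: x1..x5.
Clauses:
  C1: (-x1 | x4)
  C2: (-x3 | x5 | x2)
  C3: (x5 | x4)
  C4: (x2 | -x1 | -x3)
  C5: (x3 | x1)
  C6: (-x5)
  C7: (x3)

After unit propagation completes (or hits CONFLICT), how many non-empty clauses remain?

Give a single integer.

Answer: 0

Derivation:
unit clause [-5] forces x5=F; simplify:
  drop 5 from [-3, 5, 2] -> [-3, 2]
  drop 5 from [5, 4] -> [4]
  satisfied 1 clause(s); 6 remain; assigned so far: [5]
unit clause [4] forces x4=T; simplify:
  satisfied 2 clause(s); 4 remain; assigned so far: [4, 5]
unit clause [3] forces x3=T; simplify:
  drop -3 from [-3, 2] -> [2]
  drop -3 from [2, -1, -3] -> [2, -1]
  satisfied 2 clause(s); 2 remain; assigned so far: [3, 4, 5]
unit clause [2] forces x2=T; simplify:
  satisfied 2 clause(s); 0 remain; assigned so far: [2, 3, 4, 5]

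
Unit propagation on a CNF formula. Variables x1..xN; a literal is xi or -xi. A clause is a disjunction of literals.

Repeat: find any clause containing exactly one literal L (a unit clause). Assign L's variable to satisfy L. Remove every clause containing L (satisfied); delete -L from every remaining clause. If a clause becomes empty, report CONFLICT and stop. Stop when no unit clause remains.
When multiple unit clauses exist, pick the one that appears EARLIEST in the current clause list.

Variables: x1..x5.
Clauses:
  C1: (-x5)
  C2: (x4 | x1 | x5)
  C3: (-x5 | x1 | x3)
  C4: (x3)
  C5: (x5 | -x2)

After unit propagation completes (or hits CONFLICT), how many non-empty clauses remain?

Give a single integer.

unit clause [-5] forces x5=F; simplify:
  drop 5 from [4, 1, 5] -> [4, 1]
  drop 5 from [5, -2] -> [-2]
  satisfied 2 clause(s); 3 remain; assigned so far: [5]
unit clause [3] forces x3=T; simplify:
  satisfied 1 clause(s); 2 remain; assigned so far: [3, 5]
unit clause [-2] forces x2=F; simplify:
  satisfied 1 clause(s); 1 remain; assigned so far: [2, 3, 5]

Answer: 1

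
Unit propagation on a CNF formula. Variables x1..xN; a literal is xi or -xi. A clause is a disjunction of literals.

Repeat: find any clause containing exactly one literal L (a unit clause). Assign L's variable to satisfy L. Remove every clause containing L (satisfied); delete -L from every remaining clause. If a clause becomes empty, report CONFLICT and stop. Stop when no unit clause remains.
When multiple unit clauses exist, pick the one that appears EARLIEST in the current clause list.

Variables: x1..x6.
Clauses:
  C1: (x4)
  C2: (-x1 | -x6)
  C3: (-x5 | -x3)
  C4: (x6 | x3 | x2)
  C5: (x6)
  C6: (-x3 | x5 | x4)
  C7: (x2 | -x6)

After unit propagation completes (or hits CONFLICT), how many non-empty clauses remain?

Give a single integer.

Answer: 1

Derivation:
unit clause [4] forces x4=T; simplify:
  satisfied 2 clause(s); 5 remain; assigned so far: [4]
unit clause [6] forces x6=T; simplify:
  drop -6 from [-1, -6] -> [-1]
  drop -6 from [2, -6] -> [2]
  satisfied 2 clause(s); 3 remain; assigned so far: [4, 6]
unit clause [-1] forces x1=F; simplify:
  satisfied 1 clause(s); 2 remain; assigned so far: [1, 4, 6]
unit clause [2] forces x2=T; simplify:
  satisfied 1 clause(s); 1 remain; assigned so far: [1, 2, 4, 6]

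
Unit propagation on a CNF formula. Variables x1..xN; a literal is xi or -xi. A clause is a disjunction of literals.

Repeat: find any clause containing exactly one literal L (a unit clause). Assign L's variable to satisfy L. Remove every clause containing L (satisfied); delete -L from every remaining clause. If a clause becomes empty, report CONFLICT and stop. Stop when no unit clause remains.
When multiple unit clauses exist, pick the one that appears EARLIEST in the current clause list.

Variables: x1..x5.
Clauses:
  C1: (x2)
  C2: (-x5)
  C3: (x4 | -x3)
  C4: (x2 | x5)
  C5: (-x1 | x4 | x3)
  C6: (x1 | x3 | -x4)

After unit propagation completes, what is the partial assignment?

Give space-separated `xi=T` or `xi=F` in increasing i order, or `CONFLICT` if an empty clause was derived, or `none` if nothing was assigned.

Answer: x2=T x5=F

Derivation:
unit clause [2] forces x2=T; simplify:
  satisfied 2 clause(s); 4 remain; assigned so far: [2]
unit clause [-5] forces x5=F; simplify:
  satisfied 1 clause(s); 3 remain; assigned so far: [2, 5]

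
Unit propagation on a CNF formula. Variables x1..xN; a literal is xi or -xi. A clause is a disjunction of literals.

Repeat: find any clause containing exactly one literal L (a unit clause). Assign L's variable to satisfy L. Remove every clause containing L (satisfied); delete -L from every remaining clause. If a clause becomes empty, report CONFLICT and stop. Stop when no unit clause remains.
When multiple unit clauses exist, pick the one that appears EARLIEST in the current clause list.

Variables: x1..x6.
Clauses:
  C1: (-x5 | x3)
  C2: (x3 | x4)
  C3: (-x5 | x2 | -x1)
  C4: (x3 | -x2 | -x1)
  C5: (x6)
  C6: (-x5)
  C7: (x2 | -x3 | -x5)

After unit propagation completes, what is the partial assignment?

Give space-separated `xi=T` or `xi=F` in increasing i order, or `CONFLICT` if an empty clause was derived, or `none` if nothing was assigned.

unit clause [6] forces x6=T; simplify:
  satisfied 1 clause(s); 6 remain; assigned so far: [6]
unit clause [-5] forces x5=F; simplify:
  satisfied 4 clause(s); 2 remain; assigned so far: [5, 6]

Answer: x5=F x6=T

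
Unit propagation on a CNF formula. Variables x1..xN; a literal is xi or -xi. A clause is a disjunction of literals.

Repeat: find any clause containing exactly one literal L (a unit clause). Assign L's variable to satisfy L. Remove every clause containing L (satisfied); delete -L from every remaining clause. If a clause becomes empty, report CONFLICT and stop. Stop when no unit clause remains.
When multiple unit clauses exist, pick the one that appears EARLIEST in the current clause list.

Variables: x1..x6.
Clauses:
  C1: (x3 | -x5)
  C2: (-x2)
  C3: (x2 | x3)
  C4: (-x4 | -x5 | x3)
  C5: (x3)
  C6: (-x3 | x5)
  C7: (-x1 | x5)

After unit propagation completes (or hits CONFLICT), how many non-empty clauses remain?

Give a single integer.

unit clause [-2] forces x2=F; simplify:
  drop 2 from [2, 3] -> [3]
  satisfied 1 clause(s); 6 remain; assigned so far: [2]
unit clause [3] forces x3=T; simplify:
  drop -3 from [-3, 5] -> [5]
  satisfied 4 clause(s); 2 remain; assigned so far: [2, 3]
unit clause [5] forces x5=T; simplify:
  satisfied 2 clause(s); 0 remain; assigned so far: [2, 3, 5]

Answer: 0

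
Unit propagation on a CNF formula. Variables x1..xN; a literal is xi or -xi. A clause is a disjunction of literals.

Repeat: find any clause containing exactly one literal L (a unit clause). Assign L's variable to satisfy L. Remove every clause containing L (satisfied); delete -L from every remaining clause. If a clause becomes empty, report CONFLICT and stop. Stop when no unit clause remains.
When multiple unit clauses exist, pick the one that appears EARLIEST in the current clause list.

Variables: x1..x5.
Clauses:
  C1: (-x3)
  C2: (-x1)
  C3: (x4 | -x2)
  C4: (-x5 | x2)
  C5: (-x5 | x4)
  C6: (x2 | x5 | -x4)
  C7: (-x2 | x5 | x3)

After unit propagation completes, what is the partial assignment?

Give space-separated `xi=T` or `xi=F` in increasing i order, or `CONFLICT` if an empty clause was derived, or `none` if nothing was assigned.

unit clause [-3] forces x3=F; simplify:
  drop 3 from [-2, 5, 3] -> [-2, 5]
  satisfied 1 clause(s); 6 remain; assigned so far: [3]
unit clause [-1] forces x1=F; simplify:
  satisfied 1 clause(s); 5 remain; assigned so far: [1, 3]

Answer: x1=F x3=F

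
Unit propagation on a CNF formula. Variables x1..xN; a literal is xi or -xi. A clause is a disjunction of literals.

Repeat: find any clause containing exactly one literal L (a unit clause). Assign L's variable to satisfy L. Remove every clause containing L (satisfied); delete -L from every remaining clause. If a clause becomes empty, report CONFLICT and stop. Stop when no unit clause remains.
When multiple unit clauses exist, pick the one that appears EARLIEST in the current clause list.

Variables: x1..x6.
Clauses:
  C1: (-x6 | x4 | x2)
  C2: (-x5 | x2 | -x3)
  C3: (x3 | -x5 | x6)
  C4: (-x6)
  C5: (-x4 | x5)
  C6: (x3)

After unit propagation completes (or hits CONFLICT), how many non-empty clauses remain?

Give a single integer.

unit clause [-6] forces x6=F; simplify:
  drop 6 from [3, -5, 6] -> [3, -5]
  satisfied 2 clause(s); 4 remain; assigned so far: [6]
unit clause [3] forces x3=T; simplify:
  drop -3 from [-5, 2, -3] -> [-5, 2]
  satisfied 2 clause(s); 2 remain; assigned so far: [3, 6]

Answer: 2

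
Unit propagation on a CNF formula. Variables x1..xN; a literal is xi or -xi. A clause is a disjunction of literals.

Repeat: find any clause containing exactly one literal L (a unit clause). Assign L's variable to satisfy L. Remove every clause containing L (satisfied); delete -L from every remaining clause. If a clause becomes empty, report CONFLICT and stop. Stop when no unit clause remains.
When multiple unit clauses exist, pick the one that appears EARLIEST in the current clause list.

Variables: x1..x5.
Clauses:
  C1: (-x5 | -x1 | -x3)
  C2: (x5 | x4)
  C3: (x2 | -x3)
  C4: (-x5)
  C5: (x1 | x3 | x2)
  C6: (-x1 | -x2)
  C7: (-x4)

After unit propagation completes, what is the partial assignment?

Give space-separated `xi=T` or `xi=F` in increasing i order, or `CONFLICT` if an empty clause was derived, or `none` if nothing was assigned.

Answer: CONFLICT

Derivation:
unit clause [-5] forces x5=F; simplify:
  drop 5 from [5, 4] -> [4]
  satisfied 2 clause(s); 5 remain; assigned so far: [5]
unit clause [4] forces x4=T; simplify:
  drop -4 from [-4] -> [] (empty!)
  satisfied 1 clause(s); 4 remain; assigned so far: [4, 5]
CONFLICT (empty clause)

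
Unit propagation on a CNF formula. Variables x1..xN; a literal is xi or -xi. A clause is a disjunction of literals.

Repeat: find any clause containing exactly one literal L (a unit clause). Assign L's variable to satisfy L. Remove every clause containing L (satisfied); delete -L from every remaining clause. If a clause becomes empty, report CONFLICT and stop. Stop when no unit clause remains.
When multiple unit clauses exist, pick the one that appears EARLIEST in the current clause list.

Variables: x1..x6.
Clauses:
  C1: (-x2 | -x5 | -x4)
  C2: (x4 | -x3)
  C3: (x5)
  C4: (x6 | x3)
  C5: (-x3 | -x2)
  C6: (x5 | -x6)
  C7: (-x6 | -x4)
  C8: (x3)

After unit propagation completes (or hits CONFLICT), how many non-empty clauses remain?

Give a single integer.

unit clause [5] forces x5=T; simplify:
  drop -5 from [-2, -5, -4] -> [-2, -4]
  satisfied 2 clause(s); 6 remain; assigned so far: [5]
unit clause [3] forces x3=T; simplify:
  drop -3 from [4, -3] -> [4]
  drop -3 from [-3, -2] -> [-2]
  satisfied 2 clause(s); 4 remain; assigned so far: [3, 5]
unit clause [4] forces x4=T; simplify:
  drop -4 from [-2, -4] -> [-2]
  drop -4 from [-6, -4] -> [-6]
  satisfied 1 clause(s); 3 remain; assigned so far: [3, 4, 5]
unit clause [-2] forces x2=F; simplify:
  satisfied 2 clause(s); 1 remain; assigned so far: [2, 3, 4, 5]
unit clause [-6] forces x6=F; simplify:
  satisfied 1 clause(s); 0 remain; assigned so far: [2, 3, 4, 5, 6]

Answer: 0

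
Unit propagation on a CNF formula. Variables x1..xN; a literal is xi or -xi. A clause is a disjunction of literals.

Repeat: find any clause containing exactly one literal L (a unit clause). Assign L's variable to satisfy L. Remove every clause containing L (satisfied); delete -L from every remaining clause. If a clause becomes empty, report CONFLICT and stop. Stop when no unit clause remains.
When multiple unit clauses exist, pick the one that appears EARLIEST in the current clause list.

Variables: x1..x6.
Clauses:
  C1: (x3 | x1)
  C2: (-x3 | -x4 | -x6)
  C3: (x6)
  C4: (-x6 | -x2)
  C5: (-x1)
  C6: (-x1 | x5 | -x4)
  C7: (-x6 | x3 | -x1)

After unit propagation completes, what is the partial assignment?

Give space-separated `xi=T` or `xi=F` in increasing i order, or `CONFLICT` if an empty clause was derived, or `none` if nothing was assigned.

unit clause [6] forces x6=T; simplify:
  drop -6 from [-3, -4, -6] -> [-3, -4]
  drop -6 from [-6, -2] -> [-2]
  drop -6 from [-6, 3, -1] -> [3, -1]
  satisfied 1 clause(s); 6 remain; assigned so far: [6]
unit clause [-2] forces x2=F; simplify:
  satisfied 1 clause(s); 5 remain; assigned so far: [2, 6]
unit clause [-1] forces x1=F; simplify:
  drop 1 from [3, 1] -> [3]
  satisfied 3 clause(s); 2 remain; assigned so far: [1, 2, 6]
unit clause [3] forces x3=T; simplify:
  drop -3 from [-3, -4] -> [-4]
  satisfied 1 clause(s); 1 remain; assigned so far: [1, 2, 3, 6]
unit clause [-4] forces x4=F; simplify:
  satisfied 1 clause(s); 0 remain; assigned so far: [1, 2, 3, 4, 6]

Answer: x1=F x2=F x3=T x4=F x6=T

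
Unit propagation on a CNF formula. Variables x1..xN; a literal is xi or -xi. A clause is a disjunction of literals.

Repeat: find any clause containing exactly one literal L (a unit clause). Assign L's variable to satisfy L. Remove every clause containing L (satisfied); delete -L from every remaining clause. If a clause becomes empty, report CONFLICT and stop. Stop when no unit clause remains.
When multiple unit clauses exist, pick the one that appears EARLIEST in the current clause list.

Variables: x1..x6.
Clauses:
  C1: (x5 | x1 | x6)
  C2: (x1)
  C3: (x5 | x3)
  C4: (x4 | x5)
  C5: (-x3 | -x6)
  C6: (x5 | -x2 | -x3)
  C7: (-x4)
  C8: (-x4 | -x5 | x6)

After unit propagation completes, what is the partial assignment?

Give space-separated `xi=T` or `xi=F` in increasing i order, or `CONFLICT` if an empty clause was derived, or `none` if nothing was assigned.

unit clause [1] forces x1=T; simplify:
  satisfied 2 clause(s); 6 remain; assigned so far: [1]
unit clause [-4] forces x4=F; simplify:
  drop 4 from [4, 5] -> [5]
  satisfied 2 clause(s); 4 remain; assigned so far: [1, 4]
unit clause [5] forces x5=T; simplify:
  satisfied 3 clause(s); 1 remain; assigned so far: [1, 4, 5]

Answer: x1=T x4=F x5=T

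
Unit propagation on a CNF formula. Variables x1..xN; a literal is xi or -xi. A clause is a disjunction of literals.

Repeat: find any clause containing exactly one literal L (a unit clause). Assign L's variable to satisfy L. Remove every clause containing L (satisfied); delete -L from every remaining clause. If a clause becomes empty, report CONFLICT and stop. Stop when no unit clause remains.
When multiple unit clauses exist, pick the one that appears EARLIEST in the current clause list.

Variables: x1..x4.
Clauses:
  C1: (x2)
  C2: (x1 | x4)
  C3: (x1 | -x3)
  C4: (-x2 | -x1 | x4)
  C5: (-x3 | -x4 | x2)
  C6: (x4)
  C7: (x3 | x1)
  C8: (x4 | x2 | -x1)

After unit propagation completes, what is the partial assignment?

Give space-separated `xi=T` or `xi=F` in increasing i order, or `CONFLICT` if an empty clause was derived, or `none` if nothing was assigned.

unit clause [2] forces x2=T; simplify:
  drop -2 from [-2, -1, 4] -> [-1, 4]
  satisfied 3 clause(s); 5 remain; assigned so far: [2]
unit clause [4] forces x4=T; simplify:
  satisfied 3 clause(s); 2 remain; assigned so far: [2, 4]

Answer: x2=T x4=T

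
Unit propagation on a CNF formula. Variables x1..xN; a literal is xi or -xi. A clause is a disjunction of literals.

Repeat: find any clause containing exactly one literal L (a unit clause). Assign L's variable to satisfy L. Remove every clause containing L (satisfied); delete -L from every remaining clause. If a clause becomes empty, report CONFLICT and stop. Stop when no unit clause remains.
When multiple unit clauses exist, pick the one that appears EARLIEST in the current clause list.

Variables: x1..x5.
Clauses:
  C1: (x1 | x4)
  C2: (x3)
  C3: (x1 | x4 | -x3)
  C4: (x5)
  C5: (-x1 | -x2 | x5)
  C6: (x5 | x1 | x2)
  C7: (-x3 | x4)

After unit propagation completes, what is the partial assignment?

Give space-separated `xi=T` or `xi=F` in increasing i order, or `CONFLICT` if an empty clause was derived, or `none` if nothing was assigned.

unit clause [3] forces x3=T; simplify:
  drop -3 from [1, 4, -3] -> [1, 4]
  drop -3 from [-3, 4] -> [4]
  satisfied 1 clause(s); 6 remain; assigned so far: [3]
unit clause [5] forces x5=T; simplify:
  satisfied 3 clause(s); 3 remain; assigned so far: [3, 5]
unit clause [4] forces x4=T; simplify:
  satisfied 3 clause(s); 0 remain; assigned so far: [3, 4, 5]

Answer: x3=T x4=T x5=T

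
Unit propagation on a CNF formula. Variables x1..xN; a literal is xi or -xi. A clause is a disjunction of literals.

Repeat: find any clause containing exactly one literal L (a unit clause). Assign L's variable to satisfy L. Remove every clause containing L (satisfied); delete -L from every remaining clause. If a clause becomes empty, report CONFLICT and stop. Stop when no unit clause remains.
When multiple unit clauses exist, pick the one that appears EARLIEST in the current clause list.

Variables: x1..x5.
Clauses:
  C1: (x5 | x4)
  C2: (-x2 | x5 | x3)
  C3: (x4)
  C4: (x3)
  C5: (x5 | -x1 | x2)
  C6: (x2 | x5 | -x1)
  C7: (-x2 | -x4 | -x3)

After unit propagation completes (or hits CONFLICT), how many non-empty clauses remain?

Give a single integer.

unit clause [4] forces x4=T; simplify:
  drop -4 from [-2, -4, -3] -> [-2, -3]
  satisfied 2 clause(s); 5 remain; assigned so far: [4]
unit clause [3] forces x3=T; simplify:
  drop -3 from [-2, -3] -> [-2]
  satisfied 2 clause(s); 3 remain; assigned so far: [3, 4]
unit clause [-2] forces x2=F; simplify:
  drop 2 from [5, -1, 2] -> [5, -1]
  drop 2 from [2, 5, -1] -> [5, -1]
  satisfied 1 clause(s); 2 remain; assigned so far: [2, 3, 4]

Answer: 2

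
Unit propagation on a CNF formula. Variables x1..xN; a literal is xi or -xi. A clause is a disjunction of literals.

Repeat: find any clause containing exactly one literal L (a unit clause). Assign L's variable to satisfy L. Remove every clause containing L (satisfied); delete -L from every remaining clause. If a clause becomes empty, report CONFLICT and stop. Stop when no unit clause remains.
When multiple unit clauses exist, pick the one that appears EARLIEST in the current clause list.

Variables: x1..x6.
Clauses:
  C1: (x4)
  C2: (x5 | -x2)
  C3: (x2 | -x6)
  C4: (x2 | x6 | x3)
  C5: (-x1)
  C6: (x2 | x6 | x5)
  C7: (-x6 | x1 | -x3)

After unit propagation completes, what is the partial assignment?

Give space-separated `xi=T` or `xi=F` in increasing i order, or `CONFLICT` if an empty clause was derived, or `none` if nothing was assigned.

Answer: x1=F x4=T

Derivation:
unit clause [4] forces x4=T; simplify:
  satisfied 1 clause(s); 6 remain; assigned so far: [4]
unit clause [-1] forces x1=F; simplify:
  drop 1 from [-6, 1, -3] -> [-6, -3]
  satisfied 1 clause(s); 5 remain; assigned so far: [1, 4]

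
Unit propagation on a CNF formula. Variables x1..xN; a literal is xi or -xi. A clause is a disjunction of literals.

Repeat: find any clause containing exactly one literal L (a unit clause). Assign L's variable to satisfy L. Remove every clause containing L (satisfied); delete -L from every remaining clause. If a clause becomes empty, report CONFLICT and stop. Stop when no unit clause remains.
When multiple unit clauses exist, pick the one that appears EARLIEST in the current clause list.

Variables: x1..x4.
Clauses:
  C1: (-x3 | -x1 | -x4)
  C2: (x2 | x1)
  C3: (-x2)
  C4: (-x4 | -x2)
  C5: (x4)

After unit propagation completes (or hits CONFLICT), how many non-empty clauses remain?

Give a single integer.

Answer: 0

Derivation:
unit clause [-2] forces x2=F; simplify:
  drop 2 from [2, 1] -> [1]
  satisfied 2 clause(s); 3 remain; assigned so far: [2]
unit clause [1] forces x1=T; simplify:
  drop -1 from [-3, -1, -4] -> [-3, -4]
  satisfied 1 clause(s); 2 remain; assigned so far: [1, 2]
unit clause [4] forces x4=T; simplify:
  drop -4 from [-3, -4] -> [-3]
  satisfied 1 clause(s); 1 remain; assigned so far: [1, 2, 4]
unit clause [-3] forces x3=F; simplify:
  satisfied 1 clause(s); 0 remain; assigned so far: [1, 2, 3, 4]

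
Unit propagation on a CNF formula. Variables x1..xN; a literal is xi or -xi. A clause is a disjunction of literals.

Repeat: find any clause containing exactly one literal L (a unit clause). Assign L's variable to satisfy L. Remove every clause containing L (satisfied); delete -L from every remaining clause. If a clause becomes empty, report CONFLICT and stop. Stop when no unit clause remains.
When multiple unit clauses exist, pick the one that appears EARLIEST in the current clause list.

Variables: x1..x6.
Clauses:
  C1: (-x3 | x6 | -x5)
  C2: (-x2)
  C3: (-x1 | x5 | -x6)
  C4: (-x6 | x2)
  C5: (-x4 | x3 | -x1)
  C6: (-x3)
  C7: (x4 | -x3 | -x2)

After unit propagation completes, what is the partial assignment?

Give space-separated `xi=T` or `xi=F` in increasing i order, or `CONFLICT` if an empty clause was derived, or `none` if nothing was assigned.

unit clause [-2] forces x2=F; simplify:
  drop 2 from [-6, 2] -> [-6]
  satisfied 2 clause(s); 5 remain; assigned so far: [2]
unit clause [-6] forces x6=F; simplify:
  drop 6 from [-3, 6, -5] -> [-3, -5]
  satisfied 2 clause(s); 3 remain; assigned so far: [2, 6]
unit clause [-3] forces x3=F; simplify:
  drop 3 from [-4, 3, -1] -> [-4, -1]
  satisfied 2 clause(s); 1 remain; assigned so far: [2, 3, 6]

Answer: x2=F x3=F x6=F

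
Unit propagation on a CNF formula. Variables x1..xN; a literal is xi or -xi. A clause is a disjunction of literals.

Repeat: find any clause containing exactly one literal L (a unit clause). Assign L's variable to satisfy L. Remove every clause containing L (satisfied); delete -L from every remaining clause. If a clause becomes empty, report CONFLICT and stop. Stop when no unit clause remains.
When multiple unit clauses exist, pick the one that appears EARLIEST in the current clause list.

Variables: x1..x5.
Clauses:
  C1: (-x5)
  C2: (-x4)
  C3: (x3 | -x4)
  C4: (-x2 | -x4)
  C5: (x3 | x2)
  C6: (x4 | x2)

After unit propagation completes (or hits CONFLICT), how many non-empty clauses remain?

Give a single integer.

unit clause [-5] forces x5=F; simplify:
  satisfied 1 clause(s); 5 remain; assigned so far: [5]
unit clause [-4] forces x4=F; simplify:
  drop 4 from [4, 2] -> [2]
  satisfied 3 clause(s); 2 remain; assigned so far: [4, 5]
unit clause [2] forces x2=T; simplify:
  satisfied 2 clause(s); 0 remain; assigned so far: [2, 4, 5]

Answer: 0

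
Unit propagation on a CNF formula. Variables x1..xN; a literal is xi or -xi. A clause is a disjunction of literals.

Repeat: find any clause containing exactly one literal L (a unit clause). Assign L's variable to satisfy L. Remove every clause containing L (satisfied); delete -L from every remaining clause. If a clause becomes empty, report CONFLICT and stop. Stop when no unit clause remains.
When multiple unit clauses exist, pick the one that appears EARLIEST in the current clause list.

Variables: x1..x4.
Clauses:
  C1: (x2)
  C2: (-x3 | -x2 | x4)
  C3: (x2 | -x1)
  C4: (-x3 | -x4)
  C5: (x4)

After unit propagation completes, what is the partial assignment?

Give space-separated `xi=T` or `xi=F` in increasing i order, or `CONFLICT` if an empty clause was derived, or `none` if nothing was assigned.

Answer: x2=T x3=F x4=T

Derivation:
unit clause [2] forces x2=T; simplify:
  drop -2 from [-3, -2, 4] -> [-3, 4]
  satisfied 2 clause(s); 3 remain; assigned so far: [2]
unit clause [4] forces x4=T; simplify:
  drop -4 from [-3, -4] -> [-3]
  satisfied 2 clause(s); 1 remain; assigned so far: [2, 4]
unit clause [-3] forces x3=F; simplify:
  satisfied 1 clause(s); 0 remain; assigned so far: [2, 3, 4]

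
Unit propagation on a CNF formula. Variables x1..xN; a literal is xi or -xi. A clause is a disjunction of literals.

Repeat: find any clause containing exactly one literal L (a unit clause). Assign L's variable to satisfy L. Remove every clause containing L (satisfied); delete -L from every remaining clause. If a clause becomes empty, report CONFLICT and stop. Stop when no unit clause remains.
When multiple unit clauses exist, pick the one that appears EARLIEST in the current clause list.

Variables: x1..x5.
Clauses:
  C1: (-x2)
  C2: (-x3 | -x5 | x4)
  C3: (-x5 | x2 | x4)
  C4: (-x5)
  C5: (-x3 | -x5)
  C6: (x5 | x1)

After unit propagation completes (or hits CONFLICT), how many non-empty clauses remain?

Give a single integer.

Answer: 0

Derivation:
unit clause [-2] forces x2=F; simplify:
  drop 2 from [-5, 2, 4] -> [-5, 4]
  satisfied 1 clause(s); 5 remain; assigned so far: [2]
unit clause [-5] forces x5=F; simplify:
  drop 5 from [5, 1] -> [1]
  satisfied 4 clause(s); 1 remain; assigned so far: [2, 5]
unit clause [1] forces x1=T; simplify:
  satisfied 1 clause(s); 0 remain; assigned so far: [1, 2, 5]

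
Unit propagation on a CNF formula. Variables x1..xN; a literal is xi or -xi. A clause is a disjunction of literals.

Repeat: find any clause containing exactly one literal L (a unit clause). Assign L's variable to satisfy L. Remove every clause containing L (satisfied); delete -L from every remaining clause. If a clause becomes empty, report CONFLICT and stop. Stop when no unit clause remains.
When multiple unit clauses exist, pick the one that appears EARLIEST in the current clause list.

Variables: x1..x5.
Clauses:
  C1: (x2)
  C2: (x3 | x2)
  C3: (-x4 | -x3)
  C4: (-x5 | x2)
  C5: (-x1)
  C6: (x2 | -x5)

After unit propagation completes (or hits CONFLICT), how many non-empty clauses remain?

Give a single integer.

Answer: 1

Derivation:
unit clause [2] forces x2=T; simplify:
  satisfied 4 clause(s); 2 remain; assigned so far: [2]
unit clause [-1] forces x1=F; simplify:
  satisfied 1 clause(s); 1 remain; assigned so far: [1, 2]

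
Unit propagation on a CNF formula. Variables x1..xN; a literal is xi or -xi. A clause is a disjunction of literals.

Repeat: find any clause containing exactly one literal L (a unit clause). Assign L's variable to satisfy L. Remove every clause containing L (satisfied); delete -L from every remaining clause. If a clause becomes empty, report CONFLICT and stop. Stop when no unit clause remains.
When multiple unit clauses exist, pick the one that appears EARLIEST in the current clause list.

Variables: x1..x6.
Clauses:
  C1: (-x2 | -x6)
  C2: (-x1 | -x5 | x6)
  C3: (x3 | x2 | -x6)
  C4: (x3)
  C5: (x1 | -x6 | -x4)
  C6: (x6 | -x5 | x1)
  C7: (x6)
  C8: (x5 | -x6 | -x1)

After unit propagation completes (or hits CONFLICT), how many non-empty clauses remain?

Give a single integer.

unit clause [3] forces x3=T; simplify:
  satisfied 2 clause(s); 6 remain; assigned so far: [3]
unit clause [6] forces x6=T; simplify:
  drop -6 from [-2, -6] -> [-2]
  drop -6 from [1, -6, -4] -> [1, -4]
  drop -6 from [5, -6, -1] -> [5, -1]
  satisfied 3 clause(s); 3 remain; assigned so far: [3, 6]
unit clause [-2] forces x2=F; simplify:
  satisfied 1 clause(s); 2 remain; assigned so far: [2, 3, 6]

Answer: 2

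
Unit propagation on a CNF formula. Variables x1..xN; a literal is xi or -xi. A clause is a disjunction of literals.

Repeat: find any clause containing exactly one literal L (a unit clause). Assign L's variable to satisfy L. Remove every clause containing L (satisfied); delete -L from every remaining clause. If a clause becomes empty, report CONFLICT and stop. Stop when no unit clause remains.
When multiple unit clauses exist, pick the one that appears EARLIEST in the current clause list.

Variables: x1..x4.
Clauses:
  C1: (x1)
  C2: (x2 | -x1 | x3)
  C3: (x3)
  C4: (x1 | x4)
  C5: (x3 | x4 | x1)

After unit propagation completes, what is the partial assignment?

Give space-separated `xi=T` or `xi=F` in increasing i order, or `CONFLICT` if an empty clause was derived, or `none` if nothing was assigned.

Answer: x1=T x3=T

Derivation:
unit clause [1] forces x1=T; simplify:
  drop -1 from [2, -1, 3] -> [2, 3]
  satisfied 3 clause(s); 2 remain; assigned so far: [1]
unit clause [3] forces x3=T; simplify:
  satisfied 2 clause(s); 0 remain; assigned so far: [1, 3]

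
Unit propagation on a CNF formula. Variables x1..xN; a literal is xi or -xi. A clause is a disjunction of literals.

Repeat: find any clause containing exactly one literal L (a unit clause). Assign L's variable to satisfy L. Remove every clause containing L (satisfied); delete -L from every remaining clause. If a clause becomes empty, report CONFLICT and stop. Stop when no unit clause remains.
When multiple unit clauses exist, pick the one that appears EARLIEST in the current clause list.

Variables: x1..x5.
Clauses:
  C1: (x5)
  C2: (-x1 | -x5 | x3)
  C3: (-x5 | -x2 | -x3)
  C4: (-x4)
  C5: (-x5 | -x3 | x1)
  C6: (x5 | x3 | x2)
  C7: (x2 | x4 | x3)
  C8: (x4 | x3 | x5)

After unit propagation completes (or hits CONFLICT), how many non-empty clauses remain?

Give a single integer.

Answer: 4

Derivation:
unit clause [5] forces x5=T; simplify:
  drop -5 from [-1, -5, 3] -> [-1, 3]
  drop -5 from [-5, -2, -3] -> [-2, -3]
  drop -5 from [-5, -3, 1] -> [-3, 1]
  satisfied 3 clause(s); 5 remain; assigned so far: [5]
unit clause [-4] forces x4=F; simplify:
  drop 4 from [2, 4, 3] -> [2, 3]
  satisfied 1 clause(s); 4 remain; assigned so far: [4, 5]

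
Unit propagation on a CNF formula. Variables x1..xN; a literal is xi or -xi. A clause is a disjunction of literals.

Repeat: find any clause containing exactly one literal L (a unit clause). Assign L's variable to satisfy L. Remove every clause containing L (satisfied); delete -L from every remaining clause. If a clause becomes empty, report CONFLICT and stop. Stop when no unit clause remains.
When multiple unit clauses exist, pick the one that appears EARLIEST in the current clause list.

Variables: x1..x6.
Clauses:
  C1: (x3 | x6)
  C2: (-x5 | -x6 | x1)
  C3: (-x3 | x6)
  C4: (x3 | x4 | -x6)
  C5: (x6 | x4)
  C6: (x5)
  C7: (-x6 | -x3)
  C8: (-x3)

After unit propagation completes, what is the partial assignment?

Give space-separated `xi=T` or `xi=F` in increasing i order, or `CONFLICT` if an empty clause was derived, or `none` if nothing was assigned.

unit clause [5] forces x5=T; simplify:
  drop -5 from [-5, -6, 1] -> [-6, 1]
  satisfied 1 clause(s); 7 remain; assigned so far: [5]
unit clause [-3] forces x3=F; simplify:
  drop 3 from [3, 6] -> [6]
  drop 3 from [3, 4, -6] -> [4, -6]
  satisfied 3 clause(s); 4 remain; assigned so far: [3, 5]
unit clause [6] forces x6=T; simplify:
  drop -6 from [-6, 1] -> [1]
  drop -6 from [4, -6] -> [4]
  satisfied 2 clause(s); 2 remain; assigned so far: [3, 5, 6]
unit clause [1] forces x1=T; simplify:
  satisfied 1 clause(s); 1 remain; assigned so far: [1, 3, 5, 6]
unit clause [4] forces x4=T; simplify:
  satisfied 1 clause(s); 0 remain; assigned so far: [1, 3, 4, 5, 6]

Answer: x1=T x3=F x4=T x5=T x6=T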